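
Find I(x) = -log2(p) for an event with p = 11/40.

Information content I(x) = -log₂(p(x))
I = -log₂(11/40) = -log₂(0.2750)
I = 1.8625 bits


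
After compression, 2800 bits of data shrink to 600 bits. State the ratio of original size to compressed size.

Compression ratio = Original / Compressed
= 2800 / 600 = 4.67:1


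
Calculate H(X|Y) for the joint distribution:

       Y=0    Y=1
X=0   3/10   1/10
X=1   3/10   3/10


H(X|Y) = Σ_y p(y) H(X|Y=y)
  p(Y=0) = 3/5, H(X|Y=0) = 1.0000
  p(Y=1) = 2/5, H(X|Y=1) = 0.8113
H(X|Y) = 0.6000×1.0000 + 0.4000×0.8113 = 0.9245 bits


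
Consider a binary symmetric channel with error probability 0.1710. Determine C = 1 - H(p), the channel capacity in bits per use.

For BSC with error probability p:
C = 1 - H(p) where H(p) is binary entropy
H(0.1710) = -0.1710 × log₂(0.1710) - 0.8290 × log₂(0.8290)
H(p) = 0.6600
C = 1 - 0.6600 = 0.3400 bits/use


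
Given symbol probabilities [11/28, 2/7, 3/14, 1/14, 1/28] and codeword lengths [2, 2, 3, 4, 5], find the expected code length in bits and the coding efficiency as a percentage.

Average length L = Σ p_i × l_i = 2.4643 bits
Entropy H = 1.9658 bits
Efficiency η = H/L × 100% = 79.77%


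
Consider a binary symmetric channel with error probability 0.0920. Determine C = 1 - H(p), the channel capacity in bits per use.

For BSC with error probability p:
C = 1 - H(p) where H(p) is binary entropy
H(0.0920) = -0.0920 × log₂(0.0920) - 0.9080 × log₂(0.9080)
H(p) = 0.4431
C = 1 - 0.4431 = 0.5569 bits/use


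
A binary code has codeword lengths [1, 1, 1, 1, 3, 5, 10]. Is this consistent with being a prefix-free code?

Kraft inequality: Σ 2^(-l_i) ≤ 1 for prefix-free code
Calculating: 2^(-1) + 2^(-1) + 2^(-1) + 2^(-1) + 2^(-3) + 2^(-5) + 2^(-10)
= 0.5 + 0.5 + 0.5 + 0.5 + 0.125 + 0.03125 + 0.0009765625
= 2.1572
Since 2.1572 > 1, prefix-free code does not exist


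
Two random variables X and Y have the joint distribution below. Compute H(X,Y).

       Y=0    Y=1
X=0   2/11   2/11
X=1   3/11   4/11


H(X,Y) = -Σ p(x,y) log₂ p(x,y)
  p(0,0)=2/11: -0.1818 × log₂(0.1818) = 0.4472
  p(0,1)=2/11: -0.1818 × log₂(0.1818) = 0.4472
  p(1,0)=3/11: -0.2727 × log₂(0.2727) = 0.5112
  p(1,1)=4/11: -0.3636 × log₂(0.3636) = 0.5307
H(X,Y) = 1.9363 bits


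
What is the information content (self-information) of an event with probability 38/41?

Information content I(x) = -log₂(p(x))
I = -log₂(38/41) = -log₂(0.9268)
I = 0.1096 bits


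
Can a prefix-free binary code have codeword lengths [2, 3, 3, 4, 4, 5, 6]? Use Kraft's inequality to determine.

Kraft inequality: Σ 2^(-l_i) ≤ 1 for prefix-free code
Calculating: 2^(-2) + 2^(-3) + 2^(-3) + 2^(-4) + 2^(-4) + 2^(-5) + 2^(-6)
= 0.25 + 0.125 + 0.125 + 0.0625 + 0.0625 + 0.03125 + 0.015625
= 0.6719
Since 0.6719 ≤ 1, prefix-free code exists


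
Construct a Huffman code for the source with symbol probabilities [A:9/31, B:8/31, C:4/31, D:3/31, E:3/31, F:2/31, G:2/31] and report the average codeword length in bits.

Huffman tree construction:
Combine smallest probabilities repeatedly
Resulting codes:
  A: 11 (length 2)
  B: 01 (length 2)
  C: 100 (length 3)
  D: 000 (length 3)
  E: 001 (length 3)
  F: 1010 (length 4)
  G: 1011 (length 4)
Average length = Σ p(s) × length(s) = 2.5806 bits


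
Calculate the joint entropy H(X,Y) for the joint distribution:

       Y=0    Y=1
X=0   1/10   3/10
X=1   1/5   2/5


H(X,Y) = -Σ p(x,y) log₂ p(x,y)
  p(0,0)=1/10: -0.1000 × log₂(0.1000) = 0.3322
  p(0,1)=3/10: -0.3000 × log₂(0.3000) = 0.5211
  p(1,0)=1/5: -0.2000 × log₂(0.2000) = 0.4644
  p(1,1)=2/5: -0.4000 × log₂(0.4000) = 0.5288
H(X,Y) = 1.8464 bits


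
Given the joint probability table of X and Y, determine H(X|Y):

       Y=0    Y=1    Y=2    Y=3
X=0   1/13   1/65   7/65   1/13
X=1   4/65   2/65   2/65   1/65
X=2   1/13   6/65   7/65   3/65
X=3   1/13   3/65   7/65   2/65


H(X|Y) = Σ_y p(y) H(X|Y=y)
  p(Y=0) = 19/65, H(X|Y=0) = 1.9938
  p(Y=1) = 12/65, H(X|Y=1) = 1.7296
  p(Y=2) = 23/65, H(X|Y=2) = 1.8734
  p(Y=3) = 11/65, H(X|Y=3) = 1.7899
H(X|Y) = 0.2923×1.9938 + 0.1846×1.7296 + 0.3538×1.8734 + 0.1692×1.7899 = 1.8679 bits


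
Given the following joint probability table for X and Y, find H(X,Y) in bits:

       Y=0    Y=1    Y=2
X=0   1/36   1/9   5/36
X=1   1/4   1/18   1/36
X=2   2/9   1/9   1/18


H(X,Y) = -Σ p(x,y) log₂ p(x,y)
  p(0,0)=1/36: -0.0278 × log₂(0.0278) = 0.1436
  p(0,1)=1/9: -0.1111 × log₂(0.1111) = 0.3522
  p(0,2)=5/36: -0.1389 × log₂(0.1389) = 0.3956
  p(1,0)=1/4: -0.2500 × log₂(0.2500) = 0.5000
  p(1,1)=1/18: -0.0556 × log₂(0.0556) = 0.2317
  p(1,2)=1/36: -0.0278 × log₂(0.0278) = 0.1436
  p(2,0)=2/9: -0.2222 × log₂(0.2222) = 0.4822
  p(2,1)=1/9: -0.1111 × log₂(0.1111) = 0.3522
  p(2,2)=1/18: -0.0556 × log₂(0.0556) = 0.2317
H(X,Y) = 2.8327 bits


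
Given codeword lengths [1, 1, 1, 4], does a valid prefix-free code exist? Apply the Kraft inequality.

Kraft inequality: Σ 2^(-l_i) ≤ 1 for prefix-free code
Calculating: 2^(-1) + 2^(-1) + 2^(-1) + 2^(-4)
= 0.5 + 0.5 + 0.5 + 0.0625
= 1.5625
Since 1.5625 > 1, prefix-free code does not exist


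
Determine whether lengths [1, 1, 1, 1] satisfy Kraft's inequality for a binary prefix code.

Kraft inequality: Σ 2^(-l_i) ≤ 1 for prefix-free code
Calculating: 2^(-1) + 2^(-1) + 2^(-1) + 2^(-1)
= 0.5 + 0.5 + 0.5 + 0.5
= 2.0000
Since 2.0000 > 1, prefix-free code does not exist


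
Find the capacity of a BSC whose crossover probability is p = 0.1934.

For BSC with error probability p:
C = 1 - H(p) where H(p) is binary entropy
H(0.1934) = -0.1934 × log₂(0.1934) - 0.8066 × log₂(0.8066)
H(p) = 0.7085
C = 1 - 0.7085 = 0.2915 bits/use


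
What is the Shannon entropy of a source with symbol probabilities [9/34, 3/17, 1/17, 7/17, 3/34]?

H(X) = -Σ p(x) log₂ p(x)
  -9/34 × log₂(9/34) = 0.5076
  -3/17 × log₂(3/17) = 0.4416
  -1/17 × log₂(1/17) = 0.2404
  -7/17 × log₂(7/17) = 0.5271
  -3/34 × log₂(3/34) = 0.3090
H(X) = 2.0258 bits


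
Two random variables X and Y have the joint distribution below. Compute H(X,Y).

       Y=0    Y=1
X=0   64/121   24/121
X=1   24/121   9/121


H(X,Y) = -Σ p(x,y) log₂ p(x,y)
  p(0,0)=64/121: -0.5289 × log₂(0.5289) = 0.4860
  p(0,1)=24/121: -0.1983 × log₂(0.1983) = 0.4629
  p(1,0)=24/121: -0.1983 × log₂(0.1983) = 0.4629
  p(1,1)=9/121: -0.0744 × log₂(0.0744) = 0.2788
H(X,Y) = 1.6907 bits


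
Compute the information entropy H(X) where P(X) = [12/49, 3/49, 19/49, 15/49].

H(X) = -Σ p(x) log₂ p(x)
  -12/49 × log₂(12/49) = 0.4971
  -3/49 × log₂(3/49) = 0.2467
  -19/49 × log₂(19/49) = 0.5300
  -15/49 × log₂(15/49) = 0.5228
H(X) = 1.7966 bits


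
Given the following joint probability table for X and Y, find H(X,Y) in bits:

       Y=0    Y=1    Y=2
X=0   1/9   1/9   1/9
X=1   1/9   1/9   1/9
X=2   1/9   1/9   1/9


H(X,Y) = -Σ p(x,y) log₂ p(x,y)
  p(0,0)=1/9: -0.1111 × log₂(0.1111) = 0.3522
  p(0,1)=1/9: -0.1111 × log₂(0.1111) = 0.3522
  p(0,2)=1/9: -0.1111 × log₂(0.1111) = 0.3522
  p(1,0)=1/9: -0.1111 × log₂(0.1111) = 0.3522
  p(1,1)=1/9: -0.1111 × log₂(0.1111) = 0.3522
  p(1,2)=1/9: -0.1111 × log₂(0.1111) = 0.3522
  p(2,0)=1/9: -0.1111 × log₂(0.1111) = 0.3522
  p(2,1)=1/9: -0.1111 × log₂(0.1111) = 0.3522
  p(2,2)=1/9: -0.1111 × log₂(0.1111) = 0.3522
H(X,Y) = 3.1699 bits


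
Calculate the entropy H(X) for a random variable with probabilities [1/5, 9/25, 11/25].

H(X) = -Σ p(x) log₂ p(x)
  -1/5 × log₂(1/5) = 0.4644
  -9/25 × log₂(9/25) = 0.5306
  -11/25 × log₂(11/25) = 0.5211
H(X) = 1.5161 bits


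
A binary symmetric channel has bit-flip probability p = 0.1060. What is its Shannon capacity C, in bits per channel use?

For BSC with error probability p:
C = 1 - H(p) where H(p) is binary entropy
H(0.1060) = -0.1060 × log₂(0.1060) - 0.8940 × log₂(0.8940)
H(p) = 0.4877
C = 1 - 0.4877 = 0.5123 bits/use


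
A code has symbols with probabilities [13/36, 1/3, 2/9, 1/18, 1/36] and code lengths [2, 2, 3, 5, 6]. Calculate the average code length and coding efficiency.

Average length L = Σ p_i × l_i = 2.5000 bits
Entropy H = 1.9164 bits
Efficiency η = H/L × 100% = 76.66%


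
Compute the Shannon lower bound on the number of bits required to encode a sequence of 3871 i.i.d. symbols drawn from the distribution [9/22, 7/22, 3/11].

Entropy H = 1.5644 bits/symbol
Minimum bits = H × n = 1.5644 × 3871
= 6055.81 bits


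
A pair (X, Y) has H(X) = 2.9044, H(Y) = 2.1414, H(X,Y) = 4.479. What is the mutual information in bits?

I(X;Y) = H(X) + H(Y) - H(X,Y)
I(X;Y) = 2.9044 + 2.1414 - 4.479 = 0.5668 bits


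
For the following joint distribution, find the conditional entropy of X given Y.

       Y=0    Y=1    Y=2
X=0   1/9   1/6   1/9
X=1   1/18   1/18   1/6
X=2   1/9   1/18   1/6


H(X|Y) = Σ_y p(y) H(X|Y=y)
  p(Y=0) = 5/18, H(X|Y=0) = 1.5219
  p(Y=1) = 5/18, H(X|Y=1) = 1.3710
  p(Y=2) = 4/9, H(X|Y=2) = 1.5613
H(X|Y) = 0.2778×1.5219 + 0.2778×1.3710 + 0.4444×1.5613 = 1.4975 bits


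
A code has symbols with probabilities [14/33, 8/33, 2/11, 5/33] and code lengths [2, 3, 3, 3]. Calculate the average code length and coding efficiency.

Average length L = Σ p_i × l_i = 2.5758 bits
Entropy H = 1.8801 bits
Efficiency η = H/L × 100% = 72.99%


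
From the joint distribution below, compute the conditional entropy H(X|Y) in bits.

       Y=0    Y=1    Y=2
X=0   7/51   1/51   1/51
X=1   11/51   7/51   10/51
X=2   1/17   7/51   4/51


H(X|Y) = Σ_y p(y) H(X|Y=y)
  p(Y=0) = 7/17, H(X|Y=0) = 1.4180
  p(Y=1) = 5/17, H(X|Y=1) = 1.2867
  p(Y=2) = 5/17, H(X|Y=2) = 1.1589
H(X|Y) = 0.4118×1.4180 + 0.2941×1.2867 + 0.2941×1.1589 = 1.3032 bits


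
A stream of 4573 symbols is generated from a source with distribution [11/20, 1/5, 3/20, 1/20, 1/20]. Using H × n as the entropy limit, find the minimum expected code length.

Entropy H = 1.7815 bits/symbol
Minimum bits = H × n = 1.7815 × 4573
= 8146.78 bits


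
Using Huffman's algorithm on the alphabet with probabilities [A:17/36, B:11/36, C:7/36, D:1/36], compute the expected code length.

Huffman tree construction:
Combine smallest probabilities repeatedly
Resulting codes:
  A: 0 (length 1)
  B: 11 (length 2)
  C: 101 (length 3)
  D: 100 (length 3)
Average length = Σ p(s) × length(s) = 1.7500 bits


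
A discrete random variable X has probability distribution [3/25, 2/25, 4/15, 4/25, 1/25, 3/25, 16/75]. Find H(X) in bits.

H(X) = -Σ p(x) log₂ p(x)
  -3/25 × log₂(3/25) = 0.3671
  -2/25 × log₂(2/25) = 0.2915
  -4/15 × log₂(4/15) = 0.5085
  -4/25 × log₂(4/25) = 0.4230
  -1/25 × log₂(1/25) = 0.1858
  -3/25 × log₂(3/25) = 0.3671
  -16/75 × log₂(16/75) = 0.4755
H(X) = 2.6184 bits


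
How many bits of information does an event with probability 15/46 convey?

Information content I(x) = -log₂(p(x))
I = -log₂(15/46) = -log₂(0.3261)
I = 1.6167 bits


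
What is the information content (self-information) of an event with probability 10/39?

Information content I(x) = -log₂(p(x))
I = -log₂(10/39) = -log₂(0.2564)
I = 1.9635 bits


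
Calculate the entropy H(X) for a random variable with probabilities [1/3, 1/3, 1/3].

H(X) = -Σ p(x) log₂ p(x)
  -1/3 × log₂(1/3) = 0.5283
  -1/3 × log₂(1/3) = 0.5283
  -1/3 × log₂(1/3) = 0.5283
H(X) = 1.5850 bits


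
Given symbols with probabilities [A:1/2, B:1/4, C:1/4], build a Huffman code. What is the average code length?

Huffman tree construction:
Combine smallest probabilities repeatedly
Resulting codes:
  A: 0 (length 1)
  B: 10 (length 2)
  C: 11 (length 2)
Average length = Σ p(s) × length(s) = 1.5000 bits


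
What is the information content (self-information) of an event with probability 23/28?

Information content I(x) = -log₂(p(x))
I = -log₂(23/28) = -log₂(0.8214)
I = 0.2838 bits


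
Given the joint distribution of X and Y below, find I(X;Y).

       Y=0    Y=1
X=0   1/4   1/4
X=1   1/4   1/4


H(X) = 1.0000, H(Y) = 1.0000, H(X,Y) = 2.0000
I(X;Y) = H(X) + H(Y) - H(X,Y) = 0.0000 bits


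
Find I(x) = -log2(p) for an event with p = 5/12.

Information content I(x) = -log₂(p(x))
I = -log₂(5/12) = -log₂(0.4167)
I = 1.2630 bits


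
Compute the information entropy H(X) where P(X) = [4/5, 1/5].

H(X) = -Σ p(x) log₂ p(x)
  -4/5 × log₂(4/5) = 0.2575
  -1/5 × log₂(1/5) = 0.4644
H(X) = 0.7219 bits


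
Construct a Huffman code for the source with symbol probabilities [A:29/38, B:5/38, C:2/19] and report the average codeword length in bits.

Huffman tree construction:
Combine smallest probabilities repeatedly
Resulting codes:
  A: 1 (length 1)
  B: 01 (length 2)
  C: 00 (length 2)
Average length = Σ p(s) × length(s) = 1.2368 bits


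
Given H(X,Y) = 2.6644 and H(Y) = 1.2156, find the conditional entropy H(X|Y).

Chain rule: H(X,Y) = H(X|Y) + H(Y)
H(X|Y) = H(X,Y) - H(Y) = 2.6644 - 1.2156 = 1.4488 bits


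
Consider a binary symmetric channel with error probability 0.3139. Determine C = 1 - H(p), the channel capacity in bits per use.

For BSC with error probability p:
C = 1 - H(p) where H(p) is binary entropy
H(0.3139) = -0.3139 × log₂(0.3139) - 0.6861 × log₂(0.6861)
H(p) = 0.8976
C = 1 - 0.8976 = 0.1024 bits/use


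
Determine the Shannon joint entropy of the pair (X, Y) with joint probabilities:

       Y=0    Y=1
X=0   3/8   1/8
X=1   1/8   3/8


H(X,Y) = -Σ p(x,y) log₂ p(x,y)
  p(0,0)=3/8: -0.3750 × log₂(0.3750) = 0.5306
  p(0,1)=1/8: -0.1250 × log₂(0.1250) = 0.3750
  p(1,0)=1/8: -0.1250 × log₂(0.1250) = 0.3750
  p(1,1)=3/8: -0.3750 × log₂(0.3750) = 0.5306
H(X,Y) = 1.8113 bits


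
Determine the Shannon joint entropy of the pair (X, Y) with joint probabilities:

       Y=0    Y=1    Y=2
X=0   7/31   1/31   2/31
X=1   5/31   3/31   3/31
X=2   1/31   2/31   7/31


H(X,Y) = -Σ p(x,y) log₂ p(x,y)
  p(0,0)=7/31: -0.2258 × log₂(0.2258) = 0.4848
  p(0,1)=1/31: -0.0323 × log₂(0.0323) = 0.1598
  p(0,2)=2/31: -0.0645 × log₂(0.0645) = 0.2551
  p(1,0)=5/31: -0.1613 × log₂(0.1613) = 0.4246
  p(1,1)=3/31: -0.0968 × log₂(0.0968) = 0.3261
  p(1,2)=3/31: -0.0968 × log₂(0.0968) = 0.3261
  p(2,0)=1/31: -0.0323 × log₂(0.0323) = 0.1598
  p(2,1)=2/31: -0.0645 × log₂(0.0645) = 0.2551
  p(2,2)=7/31: -0.2258 × log₂(0.2258) = 0.4848
H(X,Y) = 2.8761 bits


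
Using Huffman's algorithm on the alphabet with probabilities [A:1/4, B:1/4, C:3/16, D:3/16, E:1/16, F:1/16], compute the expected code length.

Huffman tree construction:
Combine smallest probabilities repeatedly
Resulting codes:
  A: 01 (length 2)
  B: 10 (length 2)
  C: 111 (length 3)
  D: 00 (length 2)
  E: 1100 (length 4)
  F: 1101 (length 4)
Average length = Σ p(s) × length(s) = 2.4375 bits


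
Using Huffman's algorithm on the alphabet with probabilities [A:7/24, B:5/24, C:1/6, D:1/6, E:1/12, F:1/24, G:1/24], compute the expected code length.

Huffman tree construction:
Combine smallest probabilities repeatedly
Resulting codes:
  A: 10 (length 2)
  B: 01 (length 2)
  C: 110 (length 3)
  D: 111 (length 3)
  E: 000 (length 3)
  F: 0010 (length 4)
  G: 0011 (length 4)
Average length = Σ p(s) × length(s) = 2.5833 bits


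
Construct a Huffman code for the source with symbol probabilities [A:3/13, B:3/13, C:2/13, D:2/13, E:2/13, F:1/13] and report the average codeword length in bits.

Huffman tree construction:
Combine smallest probabilities repeatedly
Resulting codes:
  A: 00 (length 2)
  B: 01 (length 2)
  C: 101 (length 3)
  D: 110 (length 3)
  E: 111 (length 3)
  F: 100 (length 3)
Average length = Σ p(s) × length(s) = 2.5385 bits


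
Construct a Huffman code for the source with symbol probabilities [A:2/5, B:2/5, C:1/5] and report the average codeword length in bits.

Huffman tree construction:
Combine smallest probabilities repeatedly
Resulting codes:
  A: 11 (length 2)
  B: 0 (length 1)
  C: 10 (length 2)
Average length = Σ p(s) × length(s) = 1.6000 bits


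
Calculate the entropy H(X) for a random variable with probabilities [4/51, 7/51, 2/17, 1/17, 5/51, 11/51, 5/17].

H(X) = -Σ p(x) log₂ p(x)
  -4/51 × log₂(4/51) = 0.2880
  -7/51 × log₂(7/51) = 0.3932
  -2/17 × log₂(2/17) = 0.3632
  -1/17 × log₂(1/17) = 0.2404
  -5/51 × log₂(5/51) = 0.3285
  -11/51 × log₂(11/51) = 0.4773
  -5/17 × log₂(5/17) = 0.5193
H(X) = 2.6100 bits


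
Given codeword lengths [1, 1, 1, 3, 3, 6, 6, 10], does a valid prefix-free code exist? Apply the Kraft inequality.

Kraft inequality: Σ 2^(-l_i) ≤ 1 for prefix-free code
Calculating: 2^(-1) + 2^(-1) + 2^(-1) + 2^(-3) + 2^(-3) + 2^(-6) + 2^(-6) + 2^(-10)
= 0.5 + 0.5 + 0.5 + 0.125 + 0.125 + 0.015625 + 0.015625 + 0.0009765625
= 1.7822
Since 1.7822 > 1, prefix-free code does not exist


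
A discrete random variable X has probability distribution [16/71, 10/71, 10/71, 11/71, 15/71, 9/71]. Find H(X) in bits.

H(X) = -Σ p(x) log₂ p(x)
  -16/71 × log₂(16/71) = 0.4845
  -10/71 × log₂(10/71) = 0.3983
  -10/71 × log₂(10/71) = 0.3983
  -11/71 × log₂(11/71) = 0.4168
  -15/71 × log₂(15/71) = 0.4738
  -9/71 × log₂(9/71) = 0.3777
H(X) = 2.5494 bits


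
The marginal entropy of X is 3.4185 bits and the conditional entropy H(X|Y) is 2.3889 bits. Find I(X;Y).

I(X;Y) = H(X) - H(X|Y)
I(X;Y) = 3.4185 - 2.3889 = 1.0296 bits


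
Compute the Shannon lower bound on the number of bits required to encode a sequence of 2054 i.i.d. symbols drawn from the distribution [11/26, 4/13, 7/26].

Entropy H = 1.5579 bits/symbol
Minimum bits = H × n = 1.5579 × 2054
= 3199.99 bits


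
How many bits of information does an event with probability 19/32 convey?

Information content I(x) = -log₂(p(x))
I = -log₂(19/32) = -log₂(0.5938)
I = 0.7521 bits


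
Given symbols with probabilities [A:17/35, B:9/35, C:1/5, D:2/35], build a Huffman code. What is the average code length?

Huffman tree construction:
Combine smallest probabilities repeatedly
Resulting codes:
  A: 0 (length 1)
  B: 10 (length 2)
  C: 111 (length 3)
  D: 110 (length 3)
Average length = Σ p(s) × length(s) = 1.7714 bits


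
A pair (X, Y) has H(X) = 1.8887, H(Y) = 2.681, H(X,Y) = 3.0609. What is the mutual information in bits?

I(X;Y) = H(X) + H(Y) - H(X,Y)
I(X;Y) = 1.8887 + 2.681 - 3.0609 = 1.5088 bits


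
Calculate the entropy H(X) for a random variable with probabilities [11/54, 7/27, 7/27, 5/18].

H(X) = -Σ p(x) log₂ p(x)
  -11/54 × log₂(11/54) = 0.4676
  -7/27 × log₂(7/27) = 0.5049
  -7/27 × log₂(7/27) = 0.5049
  -5/18 × log₂(5/18) = 0.5133
H(X) = 1.9908 bits


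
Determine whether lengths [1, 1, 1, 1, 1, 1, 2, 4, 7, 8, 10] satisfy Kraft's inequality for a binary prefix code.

Kraft inequality: Σ 2^(-l_i) ≤ 1 for prefix-free code
Calculating: 2^(-1) + 2^(-1) + 2^(-1) + 2^(-1) + 2^(-1) + 2^(-1) + 2^(-2) + 2^(-4) + 2^(-7) + 2^(-8) + 2^(-10)
= 0.5 + 0.5 + 0.5 + 0.5 + 0.5 + 0.5 + 0.25 + 0.0625 + 0.0078125 + 0.00390625 + 0.0009765625
= 3.3252
Since 3.3252 > 1, prefix-free code does not exist


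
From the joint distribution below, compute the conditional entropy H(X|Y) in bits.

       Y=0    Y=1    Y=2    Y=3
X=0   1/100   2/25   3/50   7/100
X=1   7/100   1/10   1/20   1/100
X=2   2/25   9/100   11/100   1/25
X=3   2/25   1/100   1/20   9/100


H(X|Y) = Σ_y p(y) H(X|Y=y)
  p(Y=0) = 6/25, H(X|Y=0) = 1.7662
  p(Y=1) = 7/25, H(X|Y=1) = 1.7449
  p(Y=2) = 27/100, H(X|Y=2) = 1.9111
  p(Y=3) = 21/100, H(X|Y=3) = 1.7170
H(X|Y) = 0.2400×1.7662 + 0.2800×1.7449 + 0.2700×1.9111 + 0.2100×1.7170 = 1.7890 bits


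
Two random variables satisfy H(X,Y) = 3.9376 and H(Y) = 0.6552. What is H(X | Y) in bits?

Chain rule: H(X,Y) = H(X|Y) + H(Y)
H(X|Y) = H(X,Y) - H(Y) = 3.9376 - 0.6552 = 3.2824 bits


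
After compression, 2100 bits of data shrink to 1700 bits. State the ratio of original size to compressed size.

Compression ratio = Original / Compressed
= 2100 / 1700 = 1.24:1


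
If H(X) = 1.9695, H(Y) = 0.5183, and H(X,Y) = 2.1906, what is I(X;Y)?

I(X;Y) = H(X) + H(Y) - H(X,Y)
I(X;Y) = 1.9695 + 0.5183 - 2.1906 = 0.2972 bits


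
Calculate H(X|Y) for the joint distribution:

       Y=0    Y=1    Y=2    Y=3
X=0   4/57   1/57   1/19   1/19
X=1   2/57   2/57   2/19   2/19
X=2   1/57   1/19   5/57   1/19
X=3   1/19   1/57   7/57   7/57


H(X|Y) = Σ_y p(y) H(X|Y=y)
  p(Y=0) = 10/57, H(X|Y=0) = 1.8464
  p(Y=1) = 7/57, H(X|Y=1) = 1.8424
  p(Y=2) = 7/19, H(X|Y=2) = 1.9387
  p(Y=3) = 1/3, H(X|Y=3) = 1.8968
H(X|Y) = 0.1754×1.8464 + 0.1228×1.8424 + 0.3684×1.9387 + 0.3333×1.8968 = 1.8967 bits


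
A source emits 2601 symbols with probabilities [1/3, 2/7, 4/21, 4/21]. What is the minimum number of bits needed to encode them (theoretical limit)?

Entropy H = 1.9561 bits/symbol
Minimum bits = H × n = 1.9561 × 2601
= 5087.73 bits


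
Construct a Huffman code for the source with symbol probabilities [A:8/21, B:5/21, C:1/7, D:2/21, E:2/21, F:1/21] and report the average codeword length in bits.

Huffman tree construction:
Combine smallest probabilities repeatedly
Resulting codes:
  A: 11 (length 2)
  B: 01 (length 2)
  C: 101 (length 3)
  D: 001 (length 3)
  E: 100 (length 3)
  F: 000 (length 3)
Average length = Σ p(s) × length(s) = 2.3810 bits


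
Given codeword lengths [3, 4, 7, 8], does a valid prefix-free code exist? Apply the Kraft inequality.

Kraft inequality: Σ 2^(-l_i) ≤ 1 for prefix-free code
Calculating: 2^(-3) + 2^(-4) + 2^(-7) + 2^(-8)
= 0.125 + 0.0625 + 0.0078125 + 0.00390625
= 0.1992
Since 0.1992 ≤ 1, prefix-free code exists


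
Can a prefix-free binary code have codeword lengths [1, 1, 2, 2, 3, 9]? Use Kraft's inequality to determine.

Kraft inequality: Σ 2^(-l_i) ≤ 1 for prefix-free code
Calculating: 2^(-1) + 2^(-1) + 2^(-2) + 2^(-2) + 2^(-3) + 2^(-9)
= 0.5 + 0.5 + 0.25 + 0.25 + 0.125 + 0.001953125
= 1.6270
Since 1.6270 > 1, prefix-free code does not exist


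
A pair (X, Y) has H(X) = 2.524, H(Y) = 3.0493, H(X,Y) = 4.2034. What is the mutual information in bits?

I(X;Y) = H(X) + H(Y) - H(X,Y)
I(X;Y) = 2.524 + 3.0493 - 4.2034 = 1.3699 bits


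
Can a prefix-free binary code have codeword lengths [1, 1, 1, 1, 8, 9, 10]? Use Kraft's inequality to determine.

Kraft inequality: Σ 2^(-l_i) ≤ 1 for prefix-free code
Calculating: 2^(-1) + 2^(-1) + 2^(-1) + 2^(-1) + 2^(-8) + 2^(-9) + 2^(-10)
= 0.5 + 0.5 + 0.5 + 0.5 + 0.00390625 + 0.001953125 + 0.0009765625
= 2.0068
Since 2.0068 > 1, prefix-free code does not exist


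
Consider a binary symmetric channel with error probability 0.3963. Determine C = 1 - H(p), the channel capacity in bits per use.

For BSC with error probability p:
C = 1 - H(p) where H(p) is binary entropy
H(0.3963) = -0.3963 × log₂(0.3963) - 0.6037 × log₂(0.6037)
H(p) = 0.9687
C = 1 - 0.9687 = 0.0313 bits/use


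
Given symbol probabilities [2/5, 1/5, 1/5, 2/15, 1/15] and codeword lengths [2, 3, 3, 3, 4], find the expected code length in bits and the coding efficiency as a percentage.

Average length L = Σ p_i × l_i = 2.6667 bits
Entropy H = 2.1056 bits
Efficiency η = H/L × 100% = 78.96%


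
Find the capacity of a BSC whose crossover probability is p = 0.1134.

For BSC with error probability p:
C = 1 - H(p) where H(p) is binary entropy
H(0.1134) = -0.1134 × log₂(0.1134) - 0.8866 × log₂(0.8866)
H(p) = 0.5101
C = 1 - 0.5101 = 0.4899 bits/use


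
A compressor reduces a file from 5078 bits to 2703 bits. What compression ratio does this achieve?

Compression ratio = Original / Compressed
= 5078 / 2703 = 1.88:1


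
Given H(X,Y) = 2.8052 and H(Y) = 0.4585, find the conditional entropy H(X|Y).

Chain rule: H(X,Y) = H(X|Y) + H(Y)
H(X|Y) = H(X,Y) - H(Y) = 2.8052 - 0.4585 = 2.3467 bits


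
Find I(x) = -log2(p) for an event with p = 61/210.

Information content I(x) = -log₂(p(x))
I = -log₂(61/210) = -log₂(0.2905)
I = 1.7835 bits


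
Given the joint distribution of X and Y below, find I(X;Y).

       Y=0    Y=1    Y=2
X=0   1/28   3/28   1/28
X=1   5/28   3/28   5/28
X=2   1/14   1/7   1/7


H(X) = 1.4883, H(Y) = 1.5774, H(X,Y) = 2.9956
I(X;Y) = H(X) + H(Y) - H(X,Y) = 0.0701 bits


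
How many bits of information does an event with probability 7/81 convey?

Information content I(x) = -log₂(p(x))
I = -log₂(7/81) = -log₂(0.0864)
I = 3.5325 bits


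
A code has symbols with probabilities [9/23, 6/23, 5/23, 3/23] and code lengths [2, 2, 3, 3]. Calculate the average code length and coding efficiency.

Average length L = Σ p_i × l_i = 2.3478 bits
Entropy H = 1.8973 bits
Efficiency η = H/L × 100% = 80.81%


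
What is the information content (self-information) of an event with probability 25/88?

Information content I(x) = -log₂(p(x))
I = -log₂(25/88) = -log₂(0.2841)
I = 1.8156 bits


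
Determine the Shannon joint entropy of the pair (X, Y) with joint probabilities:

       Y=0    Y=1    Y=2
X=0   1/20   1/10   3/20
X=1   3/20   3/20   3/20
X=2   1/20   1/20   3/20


H(X,Y) = -Σ p(x,y) log₂ p(x,y)
  p(0,0)=1/20: -0.0500 × log₂(0.0500) = 0.2161
  p(0,1)=1/10: -0.1000 × log₂(0.1000) = 0.3322
  p(0,2)=3/20: -0.1500 × log₂(0.1500) = 0.4105
  p(1,0)=3/20: -0.1500 × log₂(0.1500) = 0.4105
  p(1,1)=3/20: -0.1500 × log₂(0.1500) = 0.4105
  p(1,2)=3/20: -0.1500 × log₂(0.1500) = 0.4105
  p(2,0)=1/20: -0.0500 × log₂(0.0500) = 0.2161
  p(2,1)=1/20: -0.0500 × log₂(0.0500) = 0.2161
  p(2,2)=3/20: -0.1500 × log₂(0.1500) = 0.4105
H(X,Y) = 3.0332 bits


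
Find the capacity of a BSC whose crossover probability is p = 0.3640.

For BSC with error probability p:
C = 1 - H(p) where H(p) is binary entropy
H(0.3640) = -0.3640 × log₂(0.3640) - 0.6360 × log₂(0.6360)
H(p) = 0.9460
C = 1 - 0.9460 = 0.0540 bits/use


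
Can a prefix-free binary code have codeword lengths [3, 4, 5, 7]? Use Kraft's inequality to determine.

Kraft inequality: Σ 2^(-l_i) ≤ 1 for prefix-free code
Calculating: 2^(-3) + 2^(-4) + 2^(-5) + 2^(-7)
= 0.125 + 0.0625 + 0.03125 + 0.0078125
= 0.2266
Since 0.2266 ≤ 1, prefix-free code exists


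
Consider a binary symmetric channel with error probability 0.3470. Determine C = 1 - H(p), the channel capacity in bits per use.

For BSC with error probability p:
C = 1 - H(p) where H(p) is binary entropy
H(0.3470) = -0.3470 × log₂(0.3470) - 0.6530 × log₂(0.6530)
H(p) = 0.9314
C = 1 - 0.9314 = 0.0686 bits/use


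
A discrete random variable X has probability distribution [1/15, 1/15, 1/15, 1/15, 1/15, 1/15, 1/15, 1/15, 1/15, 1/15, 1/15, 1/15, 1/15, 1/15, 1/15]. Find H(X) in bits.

H(X) = -Σ p(x) log₂ p(x)
  -1/15 × log₂(1/15) = 0.2605
  -1/15 × log₂(1/15) = 0.2605
  -1/15 × log₂(1/15) = 0.2605
  -1/15 × log₂(1/15) = 0.2605
  -1/15 × log₂(1/15) = 0.2605
  -1/15 × log₂(1/15) = 0.2605
  -1/15 × log₂(1/15) = 0.2605
  -1/15 × log₂(1/15) = 0.2605
  -1/15 × log₂(1/15) = 0.2605
  -1/15 × log₂(1/15) = 0.2605
  -1/15 × log₂(1/15) = 0.2605
  -1/15 × log₂(1/15) = 0.2605
  -1/15 × log₂(1/15) = 0.2605
  -1/15 × log₂(1/15) = 0.2605
  -1/15 × log₂(1/15) = 0.2605
H(X) = 3.9069 bits


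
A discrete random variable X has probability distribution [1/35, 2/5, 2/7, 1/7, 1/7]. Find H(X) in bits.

H(X) = -Σ p(x) log₂ p(x)
  -1/35 × log₂(1/35) = 0.1466
  -2/5 × log₂(2/5) = 0.5288
  -2/7 × log₂(2/7) = 0.5164
  -1/7 × log₂(1/7) = 0.4011
  -1/7 × log₂(1/7) = 0.4011
H(X) = 1.9938 bits


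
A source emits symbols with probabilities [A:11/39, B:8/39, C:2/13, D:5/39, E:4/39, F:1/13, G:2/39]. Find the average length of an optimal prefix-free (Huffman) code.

Huffman tree construction:
Combine smallest probabilities repeatedly
Resulting codes:
  A: 10 (length 2)
  B: 00 (length 2)
  C: 111 (length 3)
  D: 011 (length 3)
  E: 010 (length 3)
  F: 1101 (length 4)
  G: 1100 (length 4)
Average length = Σ p(s) × length(s) = 2.6410 bits


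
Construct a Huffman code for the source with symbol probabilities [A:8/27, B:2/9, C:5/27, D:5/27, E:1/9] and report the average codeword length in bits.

Huffman tree construction:
Combine smallest probabilities repeatedly
Resulting codes:
  A: 10 (length 2)
  B: 01 (length 2)
  C: 111 (length 3)
  D: 00 (length 2)
  E: 110 (length 3)
Average length = Σ p(s) × length(s) = 2.2963 bits


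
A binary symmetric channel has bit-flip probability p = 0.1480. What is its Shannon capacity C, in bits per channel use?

For BSC with error probability p:
C = 1 - H(p) where H(p) is binary entropy
H(0.1480) = -0.1480 × log₂(0.1480) - 0.8520 × log₂(0.8520)
H(p) = 0.6048
C = 1 - 0.6048 = 0.3952 bits/use


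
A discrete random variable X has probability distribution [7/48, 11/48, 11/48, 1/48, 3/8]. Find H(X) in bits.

H(X) = -Σ p(x) log₂ p(x)
  -7/48 × log₂(7/48) = 0.4051
  -11/48 × log₂(11/48) = 0.4871
  -11/48 × log₂(11/48) = 0.4871
  -1/48 × log₂(1/48) = 0.1164
  -3/8 × log₂(3/8) = 0.5306
H(X) = 2.0263 bits


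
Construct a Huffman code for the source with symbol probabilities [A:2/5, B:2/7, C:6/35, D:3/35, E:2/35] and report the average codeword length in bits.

Huffman tree construction:
Combine smallest probabilities repeatedly
Resulting codes:
  A: 0 (length 1)
  B: 10 (length 2)
  C: 111 (length 3)
  D: 1101 (length 4)
  E: 1100 (length 4)
Average length = Σ p(s) × length(s) = 2.0571 bits


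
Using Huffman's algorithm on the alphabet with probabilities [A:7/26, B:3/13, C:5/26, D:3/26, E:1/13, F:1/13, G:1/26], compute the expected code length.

Huffman tree construction:
Combine smallest probabilities repeatedly
Resulting codes:
  A: 10 (length 2)
  B: 01 (length 2)
  C: 111 (length 3)
  D: 001 (length 3)
  E: 1101 (length 4)
  F: 000 (length 3)
  G: 1100 (length 4)
Average length = Σ p(s) × length(s) = 2.6154 bits


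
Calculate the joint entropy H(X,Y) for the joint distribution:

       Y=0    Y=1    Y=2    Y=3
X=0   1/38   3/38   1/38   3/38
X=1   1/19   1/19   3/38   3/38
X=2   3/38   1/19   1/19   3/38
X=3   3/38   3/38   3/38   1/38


H(X,Y) = -Σ p(x,y) log₂ p(x,y)
  p(0,0)=1/38: -0.0263 × log₂(0.0263) = 0.1381
  p(0,1)=3/38: -0.0789 × log₂(0.0789) = 0.2892
  p(0,2)=1/38: -0.0263 × log₂(0.0263) = 0.1381
  p(0,3)=3/38: -0.0789 × log₂(0.0789) = 0.2892
  p(1,0)=1/19: -0.0526 × log₂(0.0526) = 0.2236
  p(1,1)=1/19: -0.0526 × log₂(0.0526) = 0.2236
  p(1,2)=3/38: -0.0789 × log₂(0.0789) = 0.2892
  p(1,3)=3/38: -0.0789 × log₂(0.0789) = 0.2892
  p(2,0)=3/38: -0.0789 × log₂(0.0789) = 0.2892
  p(2,1)=1/19: -0.0526 × log₂(0.0526) = 0.2236
  p(2,2)=1/19: -0.0526 × log₂(0.0526) = 0.2236
  p(2,3)=3/38: -0.0789 × log₂(0.0789) = 0.2892
  p(3,0)=3/38: -0.0789 × log₂(0.0789) = 0.2892
  p(3,1)=3/38: -0.0789 × log₂(0.0789) = 0.2892
  p(3,2)=3/38: -0.0789 × log₂(0.0789) = 0.2892
  p(3,3)=1/38: -0.0263 × log₂(0.0263) = 0.1381
H(X,Y) = 3.9112 bits


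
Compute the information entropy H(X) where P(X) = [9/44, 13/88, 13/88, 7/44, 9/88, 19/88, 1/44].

H(X) = -Σ p(x) log₂ p(x)
  -9/44 × log₂(9/44) = 0.4683
  -13/88 × log₂(13/88) = 0.4076
  -13/88 × log₂(13/88) = 0.4076
  -7/44 × log₂(7/44) = 0.4219
  -9/88 × log₂(9/88) = 0.3364
  -19/88 × log₂(19/88) = 0.4775
  -1/44 × log₂(1/44) = 0.1241
H(X) = 2.6434 bits


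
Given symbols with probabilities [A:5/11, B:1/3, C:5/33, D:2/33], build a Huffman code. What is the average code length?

Huffman tree construction:
Combine smallest probabilities repeatedly
Resulting codes:
  A: 0 (length 1)
  B: 11 (length 2)
  C: 101 (length 3)
  D: 100 (length 3)
Average length = Σ p(s) × length(s) = 1.7576 bits


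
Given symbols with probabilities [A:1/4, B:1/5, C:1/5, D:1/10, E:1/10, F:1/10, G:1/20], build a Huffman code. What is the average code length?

Huffman tree construction:
Combine smallest probabilities repeatedly
Resulting codes:
  A: 10 (length 2)
  B: 111 (length 3)
  C: 00 (length 2)
  D: 1101 (length 4)
  E: 010 (length 3)
  F: 011 (length 3)
  G: 1100 (length 4)
Average length = Σ p(s) × length(s) = 2.7000 bits


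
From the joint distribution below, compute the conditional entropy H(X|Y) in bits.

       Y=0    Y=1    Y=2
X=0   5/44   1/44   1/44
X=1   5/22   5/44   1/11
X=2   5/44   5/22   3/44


H(X|Y) = Σ_y p(y) H(X|Y=y)
  p(Y=0) = 5/11, H(X|Y=0) = 1.5000
  p(Y=1) = 4/11, H(X|Y=1) = 1.1982
  p(Y=2) = 2/11, H(X|Y=2) = 1.4056
H(X|Y) = 0.4545×1.5000 + 0.3636×1.1982 + 0.1818×1.4056 = 1.3731 bits


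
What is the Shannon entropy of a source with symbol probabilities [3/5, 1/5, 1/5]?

H(X) = -Σ p(x) log₂ p(x)
  -3/5 × log₂(3/5) = 0.4422
  -1/5 × log₂(1/5) = 0.4644
  -1/5 × log₂(1/5) = 0.4644
H(X) = 1.3710 bits


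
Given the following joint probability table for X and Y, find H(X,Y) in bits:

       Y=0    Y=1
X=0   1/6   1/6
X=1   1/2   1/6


H(X,Y) = -Σ p(x,y) log₂ p(x,y)
  p(0,0)=1/6: -0.1667 × log₂(0.1667) = 0.4308
  p(0,1)=1/6: -0.1667 × log₂(0.1667) = 0.4308
  p(1,0)=1/2: -0.5000 × log₂(0.5000) = 0.5000
  p(1,1)=1/6: -0.1667 × log₂(0.1667) = 0.4308
H(X,Y) = 1.7925 bits


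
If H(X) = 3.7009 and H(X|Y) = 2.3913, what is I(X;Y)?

I(X;Y) = H(X) - H(X|Y)
I(X;Y) = 3.7009 - 2.3913 = 1.3096 bits


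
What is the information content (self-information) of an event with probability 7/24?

Information content I(x) = -log₂(p(x))
I = -log₂(7/24) = -log₂(0.2917)
I = 1.7776 bits


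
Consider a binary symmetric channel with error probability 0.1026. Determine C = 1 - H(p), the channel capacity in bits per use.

For BSC with error probability p:
C = 1 - H(p) where H(p) is binary entropy
H(0.1026) = -0.1026 × log₂(0.1026) - 0.8974 × log₂(0.8974)
H(p) = 0.4772
C = 1 - 0.4772 = 0.5228 bits/use


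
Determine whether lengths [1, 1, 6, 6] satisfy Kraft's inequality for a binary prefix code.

Kraft inequality: Σ 2^(-l_i) ≤ 1 for prefix-free code
Calculating: 2^(-1) + 2^(-1) + 2^(-6) + 2^(-6)
= 0.5 + 0.5 + 0.015625 + 0.015625
= 1.0312
Since 1.0312 > 1, prefix-free code does not exist


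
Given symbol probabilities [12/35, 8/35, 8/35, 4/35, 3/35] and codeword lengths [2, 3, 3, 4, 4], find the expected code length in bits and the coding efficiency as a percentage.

Average length L = Σ p_i × l_i = 2.8571 bits
Entropy H = 2.1643 bits
Efficiency η = H/L × 100% = 75.75%


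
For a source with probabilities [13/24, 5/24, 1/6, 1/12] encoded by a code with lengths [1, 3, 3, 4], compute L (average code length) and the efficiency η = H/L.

Average length L = Σ p_i × l_i = 2.0000 bits
Entropy H = 1.6802 bits
Efficiency η = H/L × 100% = 84.01%


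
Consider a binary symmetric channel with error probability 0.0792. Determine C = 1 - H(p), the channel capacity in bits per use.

For BSC with error probability p:
C = 1 - H(p) where H(p) is binary entropy
H(0.0792) = -0.0792 × log₂(0.0792) - 0.9208 × log₂(0.9208)
H(p) = 0.3994
C = 1 - 0.3994 = 0.6006 bits/use


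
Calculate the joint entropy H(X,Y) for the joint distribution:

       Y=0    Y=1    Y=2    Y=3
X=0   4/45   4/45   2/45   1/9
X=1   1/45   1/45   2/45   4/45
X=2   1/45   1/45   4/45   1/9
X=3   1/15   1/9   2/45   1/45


H(X,Y) = -Σ p(x,y) log₂ p(x,y)
  p(0,0)=4/45: -0.0889 × log₂(0.0889) = 0.3104
  p(0,1)=4/45: -0.0889 × log₂(0.0889) = 0.3104
  p(0,2)=2/45: -0.0444 × log₂(0.0444) = 0.1996
  p(0,3)=1/9: -0.1111 × log₂(0.1111) = 0.3522
  p(1,0)=1/45: -0.0222 × log₂(0.0222) = 0.1220
  p(1,1)=1/45: -0.0222 × log₂(0.0222) = 0.1220
  p(1,2)=2/45: -0.0444 × log₂(0.0444) = 0.1996
  p(1,3)=4/45: -0.0889 × log₂(0.0889) = 0.3104
  p(2,0)=1/45: -0.0222 × log₂(0.0222) = 0.1220
  p(2,1)=1/45: -0.0222 × log₂(0.0222) = 0.1220
  p(2,2)=4/45: -0.0889 × log₂(0.0889) = 0.3104
  p(2,3)=1/9: -0.1111 × log₂(0.1111) = 0.3522
  p(3,0)=1/15: -0.0667 × log₂(0.0667) = 0.2605
  p(3,1)=1/9: -0.1111 × log₂(0.1111) = 0.3522
  p(3,2)=2/45: -0.0444 × log₂(0.0444) = 0.1996
  p(3,3)=1/45: -0.0222 × log₂(0.0222) = 0.1220
H(X,Y) = 3.7678 bits


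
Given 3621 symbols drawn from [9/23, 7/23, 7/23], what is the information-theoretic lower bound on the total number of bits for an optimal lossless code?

Entropy H = 1.5743 bits/symbol
Minimum bits = H × n = 1.5743 × 3621
= 5700.66 bits


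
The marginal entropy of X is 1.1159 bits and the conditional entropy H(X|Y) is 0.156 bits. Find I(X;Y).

I(X;Y) = H(X) - H(X|Y)
I(X;Y) = 1.1159 - 0.156 = 0.9599 bits


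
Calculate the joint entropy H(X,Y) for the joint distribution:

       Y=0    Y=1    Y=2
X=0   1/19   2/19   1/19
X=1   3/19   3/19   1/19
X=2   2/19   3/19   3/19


H(X,Y) = -Σ p(x,y) log₂ p(x,y)
  p(0,0)=1/19: -0.0526 × log₂(0.0526) = 0.2236
  p(0,1)=2/19: -0.1053 × log₂(0.1053) = 0.3419
  p(0,2)=1/19: -0.0526 × log₂(0.0526) = 0.2236
  p(1,0)=3/19: -0.1579 × log₂(0.1579) = 0.4205
  p(1,1)=3/19: -0.1579 × log₂(0.1579) = 0.4205
  p(1,2)=1/19: -0.0526 × log₂(0.0526) = 0.2236
  p(2,0)=2/19: -0.1053 × log₂(0.1053) = 0.3419
  p(2,1)=3/19: -0.1579 × log₂(0.1579) = 0.4205
  p(2,2)=3/19: -0.1579 × log₂(0.1579) = 0.4205
H(X,Y) = 3.0364 bits


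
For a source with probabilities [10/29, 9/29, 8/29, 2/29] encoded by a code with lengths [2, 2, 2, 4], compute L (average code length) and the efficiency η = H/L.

Average length L = Σ p_i × l_i = 2.1379 bits
Entropy H = 1.8322 bits
Efficiency η = H/L × 100% = 85.70%


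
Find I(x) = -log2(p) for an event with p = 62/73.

Information content I(x) = -log₂(p(x))
I = -log₂(62/73) = -log₂(0.8493)
I = 0.2356 bits


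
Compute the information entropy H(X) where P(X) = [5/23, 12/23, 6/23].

H(X) = -Σ p(x) log₂ p(x)
  -5/23 × log₂(5/23) = 0.4786
  -12/23 × log₂(12/23) = 0.4897
  -6/23 × log₂(6/23) = 0.5057
H(X) = 1.4740 bits


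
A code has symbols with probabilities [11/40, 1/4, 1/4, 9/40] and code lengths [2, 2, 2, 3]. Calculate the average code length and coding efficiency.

Average length L = Σ p_i × l_i = 2.2250 bits
Entropy H = 1.9964 bits
Efficiency η = H/L × 100% = 89.73%


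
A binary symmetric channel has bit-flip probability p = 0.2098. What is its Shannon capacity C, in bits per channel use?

For BSC with error probability p:
C = 1 - H(p) where H(p) is binary entropy
H(0.2098) = -0.2098 × log₂(0.2098) - 0.7902 × log₂(0.7902)
H(p) = 0.7411
C = 1 - 0.7411 = 0.2589 bits/use


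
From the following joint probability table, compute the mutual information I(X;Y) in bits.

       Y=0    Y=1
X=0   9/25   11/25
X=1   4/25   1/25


H(X) = 0.7219, H(Y) = 0.9988, H(X,Y) = 1.6605
I(X;Y) = H(X) + H(Y) - H(X,Y) = 0.0602 bits


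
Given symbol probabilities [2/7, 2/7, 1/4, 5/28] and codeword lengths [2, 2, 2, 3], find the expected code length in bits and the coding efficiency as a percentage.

Average length L = Σ p_i × l_i = 2.1786 bits
Entropy H = 1.9766 bits
Efficiency η = H/L × 100% = 90.73%


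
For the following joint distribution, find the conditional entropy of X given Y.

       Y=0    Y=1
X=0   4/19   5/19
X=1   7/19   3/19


H(X|Y) = Σ_y p(y) H(X|Y=y)
  p(Y=0) = 11/19, H(X|Y=0) = 0.9457
  p(Y=1) = 8/19, H(X|Y=1) = 0.9544
H(X|Y) = 0.5789×0.9457 + 0.4211×0.9544 = 0.9494 bits


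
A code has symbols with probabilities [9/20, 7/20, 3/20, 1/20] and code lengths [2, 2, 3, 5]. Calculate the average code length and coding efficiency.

Average length L = Σ p_i × l_i = 2.3000 bits
Entropy H = 1.6751 bits
Efficiency η = H/L × 100% = 72.83%


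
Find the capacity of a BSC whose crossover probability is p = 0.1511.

For BSC with error probability p:
C = 1 - H(p) where H(p) is binary entropy
H(0.1511) = -0.1511 × log₂(0.1511) - 0.8489 × log₂(0.8489)
H(p) = 0.6126
C = 1 - 0.6126 = 0.3874 bits/use


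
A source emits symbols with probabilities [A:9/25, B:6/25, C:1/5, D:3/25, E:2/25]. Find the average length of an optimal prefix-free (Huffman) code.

Huffman tree construction:
Combine smallest probabilities repeatedly
Resulting codes:
  A: 11 (length 2)
  B: 10 (length 2)
  C: 00 (length 2)
  D: 011 (length 3)
  E: 010 (length 3)
Average length = Σ p(s) × length(s) = 2.2000 bits
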